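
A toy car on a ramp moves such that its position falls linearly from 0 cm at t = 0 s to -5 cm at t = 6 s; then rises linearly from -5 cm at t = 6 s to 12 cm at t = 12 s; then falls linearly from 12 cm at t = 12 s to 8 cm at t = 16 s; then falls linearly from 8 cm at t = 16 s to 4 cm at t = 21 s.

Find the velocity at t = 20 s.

-0.8 cm/s

Velocity is the slope of the x-t graph on 16–21 s: (4 − 8)/(21 − 16) = -0.8 cm/s.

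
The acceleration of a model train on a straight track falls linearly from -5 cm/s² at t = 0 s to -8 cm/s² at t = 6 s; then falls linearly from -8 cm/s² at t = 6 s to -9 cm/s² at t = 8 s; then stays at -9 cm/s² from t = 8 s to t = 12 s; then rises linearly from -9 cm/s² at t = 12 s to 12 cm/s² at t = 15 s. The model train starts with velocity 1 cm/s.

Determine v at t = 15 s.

Δv equals the area under the a-t graph; then v = v₀ + Δv.
0–6 s: ½(-5 + -8)(6) = -39 cm/s
6–8 s: ½(-8 + -9)(2) = -17 cm/s
8–12 s: -9 × 4 = -36 cm/s
12–15 s: ½(-9 + 12)(3) = 4.5 cm/s
Δv = -87.5 cm/s, so v(15) = 1 + (-87.5) = -86.5 cm/s.

-86.5 cm/s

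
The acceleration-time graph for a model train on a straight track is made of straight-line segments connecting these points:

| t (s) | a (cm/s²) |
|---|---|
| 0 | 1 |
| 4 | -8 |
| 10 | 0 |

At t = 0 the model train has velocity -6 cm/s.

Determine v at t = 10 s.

-44 cm/s

Δv equals the area under the a-t graph; then v = v₀ + Δv.
0–4 s: ½(1 + -8)(4) = -14 cm/s
4–10 s: ½(-8 + 0)(6) = -24 cm/s
Δv = -38 cm/s, so v(10) = -6 + (-38) = -44 cm/s.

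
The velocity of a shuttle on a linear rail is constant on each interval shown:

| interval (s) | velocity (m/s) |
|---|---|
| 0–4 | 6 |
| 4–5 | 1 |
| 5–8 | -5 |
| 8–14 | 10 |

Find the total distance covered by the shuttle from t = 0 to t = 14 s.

100 m

Total distance travelled is ∫|v| dt — sum the magnitudes of each area piece.
0–4 s: |6| × 4 = 24 m
4–5 s: |1| × 1 = 1 m
5–8 s: |-5| × 3 = 15 m
8–14 s: |10| × 6 = 60 m
Total distance = 100 m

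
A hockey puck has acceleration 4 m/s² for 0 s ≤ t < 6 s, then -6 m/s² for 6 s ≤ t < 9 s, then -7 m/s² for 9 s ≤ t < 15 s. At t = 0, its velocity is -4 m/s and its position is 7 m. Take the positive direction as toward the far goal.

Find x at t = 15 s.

-26 m

On each constant-a segment, Δv = aΔt and Δx = v₀Δt + ½aΔt²; chain segment to segment.
0–6 s: v starts -4 m/s; Δx = -4·6 + ½·4·6² = 48 m; v ends 20 m/s.
6–9 s: v starts 20 m/s; Δx = 20·3 + ½·-6·3² = 33 m; v ends 2 m/s.
9–15 s: v starts 2 m/s; Δx = 2·6 + ½·-7·6² = -114 m; v ends -40 m/s.
x(15) = 7 + Σ Δx = -26 m.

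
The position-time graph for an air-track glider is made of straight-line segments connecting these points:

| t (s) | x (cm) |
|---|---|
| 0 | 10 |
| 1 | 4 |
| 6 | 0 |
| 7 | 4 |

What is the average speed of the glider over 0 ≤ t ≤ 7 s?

Average speed = (total path length)/(elapsed time); on a piecewise-linear x-t graph the path length is Σ|Δx|.
0–1 s: |Δx| = |4 − 10| = 6 cm
1–6 s: |Δx| = |0 − 4| = 4 cm
6–7 s: |Δx| = |4 − 0| = 4 cm
Total path = 14 cm; average speed = 14/7 = 2 cm/s.

2 cm/s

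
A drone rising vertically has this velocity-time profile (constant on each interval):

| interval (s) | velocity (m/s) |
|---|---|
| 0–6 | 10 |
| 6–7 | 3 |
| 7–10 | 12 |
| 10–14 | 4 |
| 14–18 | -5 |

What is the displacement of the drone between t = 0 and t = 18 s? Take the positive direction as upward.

95 m

Displacement is the signed area under the v-t curve.
0–6 s: 10 × 6 = 60 m
6–7 s: 3 × 1 = 3 m
7–10 s: 12 × 3 = 36 m
10–14 s: 4 × 4 = 16 m
14–18 s: -5 × 4 = -20 m
Net displacement = 95 m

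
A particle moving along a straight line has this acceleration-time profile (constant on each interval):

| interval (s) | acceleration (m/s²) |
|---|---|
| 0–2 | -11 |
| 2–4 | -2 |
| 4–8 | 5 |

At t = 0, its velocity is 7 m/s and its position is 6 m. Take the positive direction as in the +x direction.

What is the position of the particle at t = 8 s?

On each constant-a segment, Δv = aΔt and Δx = v₀Δt + ½aΔt²; chain segment to segment.
0–2 s: v starts 7 m/s; Δx = 7·2 + ½·-11·2² = -8 m; v ends -15 m/s.
2–4 s: v starts -15 m/s; Δx = -15·2 + ½·-2·2² = -34 m; v ends -19 m/s.
4–8 s: v starts -19 m/s; Δx = -19·4 + ½·5·4² = -36 m; v ends 1 m/s.
x(8) = 6 + Σ Δx = -72 m.

-72 m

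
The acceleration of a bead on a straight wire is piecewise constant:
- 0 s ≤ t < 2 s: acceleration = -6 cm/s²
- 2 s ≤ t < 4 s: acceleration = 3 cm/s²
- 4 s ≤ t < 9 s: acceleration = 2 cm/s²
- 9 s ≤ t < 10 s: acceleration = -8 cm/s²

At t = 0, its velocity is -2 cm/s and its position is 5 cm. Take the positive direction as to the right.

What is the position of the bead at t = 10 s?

-50 cm

On each constant-a segment, Δv = aΔt and Δx = v₀Δt + ½aΔt²; chain segment to segment.
0–2 s: v starts -2 cm/s; Δx = -2·2 + ½·-6·2² = -16 cm; v ends -14 cm/s.
2–4 s: v starts -14 cm/s; Δx = -14·2 + ½·3·2² = -22 cm; v ends -8 cm/s.
4–9 s: v starts -8 cm/s; Δx = -8·5 + ½·2·5² = -15 cm; v ends 2 cm/s.
9–10 s: v starts 2 cm/s; Δx = 2·1 + ½·-8·1² = -2 cm; v ends -6 cm/s.
x(10) = 5 + Σ Δx = -50 cm.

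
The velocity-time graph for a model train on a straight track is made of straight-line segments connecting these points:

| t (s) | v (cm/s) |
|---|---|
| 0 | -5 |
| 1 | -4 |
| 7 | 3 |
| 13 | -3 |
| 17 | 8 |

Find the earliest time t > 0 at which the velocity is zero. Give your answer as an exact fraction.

t = 31/7 s

v changes sign on 1–7 s (from -4 to 3); the graph is linear there, so v = 0 at t = 1 + (4)·(7 − 1)/(3 − -4) = 31/7 s.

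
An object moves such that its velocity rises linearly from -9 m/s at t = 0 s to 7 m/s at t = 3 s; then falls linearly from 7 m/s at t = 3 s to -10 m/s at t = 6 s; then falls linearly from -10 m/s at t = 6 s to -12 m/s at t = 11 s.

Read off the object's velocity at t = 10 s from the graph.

On 6–11 s the graph is linear from -10 to -12 m/s: v(10) = -10 + (-12 − -10)·(10 − 6)/(11 − 6) = -11.6 m/s.

-11.6 m/s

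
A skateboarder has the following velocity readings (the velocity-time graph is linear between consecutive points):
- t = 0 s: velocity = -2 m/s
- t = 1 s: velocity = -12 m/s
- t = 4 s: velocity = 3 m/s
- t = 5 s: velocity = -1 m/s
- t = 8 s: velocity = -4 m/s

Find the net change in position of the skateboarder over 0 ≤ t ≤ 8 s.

-27 m

Net displacement equals the area under the velocity-time graph (areas below the axis count negative).
0–1 s: ½(-2 + -12)(1) = -7 m
1–4 s: ½(-12 + 3)(3) = -13.5 m
4–5 s: ½(3 + -1)(1) = 1 m
5–8 s: ½(-1 + -4)(3) = -7.5 m
Net displacement = -27 m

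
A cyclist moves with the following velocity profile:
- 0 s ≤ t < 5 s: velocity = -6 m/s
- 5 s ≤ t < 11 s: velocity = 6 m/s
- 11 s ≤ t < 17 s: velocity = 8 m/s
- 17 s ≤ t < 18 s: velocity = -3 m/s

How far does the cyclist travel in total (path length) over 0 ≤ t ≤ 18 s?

117 m

Total distance travelled is ∫|v| dt — sum the magnitudes of each area piece.
0–5 s: |-6| × 5 = 30 m
5–11 s: |6| × 6 = 36 m
11–17 s: |8| × 6 = 48 m
17–18 s: |-3| × 1 = 3 m
Total distance = 117 m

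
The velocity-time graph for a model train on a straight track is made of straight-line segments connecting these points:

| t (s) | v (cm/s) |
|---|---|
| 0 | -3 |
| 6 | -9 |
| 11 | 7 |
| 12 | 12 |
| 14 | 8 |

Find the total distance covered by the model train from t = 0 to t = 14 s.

Total distance travelled is ∫|v| dt — sum the magnitudes of each area piece.
0–6 s: |½(-3 + -9)(6)| = 36 cm
6–11 s: v = 0 at t = 8.8125 s; triangle areas 12.65625 + 7.65625 = 20.3125 cm
11–12 s: |½(7 + 12)(1)| = 9.5 cm
12–14 s: |½(12 + 8)(2)| = 20 cm
Total distance = 85.8125 cm

85.8125 cm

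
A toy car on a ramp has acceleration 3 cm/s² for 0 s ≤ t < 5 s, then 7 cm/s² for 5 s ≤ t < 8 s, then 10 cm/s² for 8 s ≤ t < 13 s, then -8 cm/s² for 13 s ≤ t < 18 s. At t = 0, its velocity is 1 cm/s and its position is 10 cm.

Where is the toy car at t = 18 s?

On each constant-a segment, Δv = aΔt and Δx = v₀Δt + ½aΔt²; chain segment to segment.
0–5 s: v starts 1 cm/s; Δx = 1·5 + ½·3·5² = 42.5 cm; v ends 16 cm/s.
5–8 s: v starts 16 cm/s; Δx = 16·3 + ½·7·3² = 79.5 cm; v ends 37 cm/s.
8–13 s: v starts 37 cm/s; Δx = 37·5 + ½·10·5² = 310 cm; v ends 87 cm/s.
13–18 s: v starts 87 cm/s; Δx = 87·5 + ½·-8·5² = 335 cm; v ends 47 cm/s.
x(18) = 10 + Σ Δx = 777 cm.

777 cm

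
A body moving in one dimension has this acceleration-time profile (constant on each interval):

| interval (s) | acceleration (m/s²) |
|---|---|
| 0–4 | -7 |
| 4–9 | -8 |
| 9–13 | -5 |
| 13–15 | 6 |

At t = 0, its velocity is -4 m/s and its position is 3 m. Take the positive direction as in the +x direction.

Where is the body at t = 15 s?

On each constant-a segment, Δv = aΔt and Δx = v₀Δt + ½aΔt²; chain segment to segment.
0–4 s: v starts -4 m/s; Δx = -4·4 + ½·-7·4² = -72 m; v ends -32 m/s.
4–9 s: v starts -32 m/s; Δx = -32·5 + ½·-8·5² = -260 m; v ends -72 m/s.
9–13 s: v starts -72 m/s; Δx = -72·4 + ½·-5·4² = -328 m; v ends -92 m/s.
13–15 s: v starts -92 m/s; Δx = -92·2 + ½·6·2² = -172 m; v ends -80 m/s.
x(15) = 3 + Σ Δx = -829 m.

-829 m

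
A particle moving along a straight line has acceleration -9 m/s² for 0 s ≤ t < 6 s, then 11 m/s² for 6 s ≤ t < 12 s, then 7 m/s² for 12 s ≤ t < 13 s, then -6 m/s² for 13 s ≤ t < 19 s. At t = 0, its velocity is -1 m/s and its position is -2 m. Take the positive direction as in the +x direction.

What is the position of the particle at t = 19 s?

On each constant-a segment, Δv = aΔt and Δx = v₀Δt + ½aΔt²; chain segment to segment.
0–6 s: v starts -1 m/s; Δx = -1·6 + ½·-9·6² = -168 m; v ends -55 m/s.
6–12 s: v starts -55 m/s; Δx = -55·6 + ½·11·6² = -132 m; v ends 11 m/s.
12–13 s: v starts 11 m/s; Δx = 11·1 + ½·7·1² = 14.5 m; v ends 18 m/s.
13–19 s: v starts 18 m/s; Δx = 18·6 + ½·-6·6² = 0 m; v ends -18 m/s.
x(19) = -2 + Σ Δx = -287.5 m.

-287.5 m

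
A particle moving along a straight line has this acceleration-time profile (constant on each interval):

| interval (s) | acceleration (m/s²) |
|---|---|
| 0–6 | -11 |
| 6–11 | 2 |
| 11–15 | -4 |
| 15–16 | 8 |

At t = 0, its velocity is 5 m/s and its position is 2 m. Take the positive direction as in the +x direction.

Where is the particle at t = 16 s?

On each constant-a segment, Δv = aΔt and Δx = v₀Δt + ½aΔt²; chain segment to segment.
0–6 s: v starts 5 m/s; Δx = 5·6 + ½·-11·6² = -168 m; v ends -61 m/s.
6–11 s: v starts -61 m/s; Δx = -61·5 + ½·2·5² = -280 m; v ends -51 m/s.
11–15 s: v starts -51 m/s; Δx = -51·4 + ½·-4·4² = -236 m; v ends -67 m/s.
15–16 s: v starts -67 m/s; Δx = -67·1 + ½·8·1² = -63 m; v ends -59 m/s.
x(16) = 2 + Σ Δx = -745 m.

-745 m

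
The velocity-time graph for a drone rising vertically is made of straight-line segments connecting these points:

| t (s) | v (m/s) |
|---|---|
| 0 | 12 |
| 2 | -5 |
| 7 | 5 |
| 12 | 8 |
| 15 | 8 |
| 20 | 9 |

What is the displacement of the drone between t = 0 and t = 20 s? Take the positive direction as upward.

Net displacement equals the area under the velocity-time graph (areas below the axis count negative).
0–2 s: ½(12 + -5)(2) = 7 m
2–7 s: ½(-5 + 5)(5) = 0 m
7–12 s: ½(5 + 8)(5) = 32.5 m
12–15 s: 8 × 3 = 24 m
15–20 s: ½(8 + 9)(5) = 42.5 m
Net displacement = 106 m

106 m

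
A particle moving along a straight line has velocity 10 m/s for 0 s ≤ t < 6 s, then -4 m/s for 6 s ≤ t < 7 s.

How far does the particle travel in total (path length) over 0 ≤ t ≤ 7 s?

64 m

Total distance travelled is ∫|v| dt — sum the magnitudes of each area piece.
0–6 s: |10| × 6 = 60 m
6–7 s: |-4| × 1 = 4 m
Total distance = 64 m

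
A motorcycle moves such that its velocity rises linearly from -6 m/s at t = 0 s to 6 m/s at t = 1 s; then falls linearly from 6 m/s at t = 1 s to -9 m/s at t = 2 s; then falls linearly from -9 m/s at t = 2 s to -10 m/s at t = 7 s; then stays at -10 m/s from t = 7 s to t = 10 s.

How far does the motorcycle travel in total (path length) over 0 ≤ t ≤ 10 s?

84.4 m

Total distance travelled is ∫|v| dt — sum the magnitudes of each area piece.
0–1 s: v = 0 at t = 0.5 s; triangle areas 1.5 + 1.5 = 3 m
1–2 s: v = 0 at t = 1.4 s; triangle areas 1.2 + 2.7 = 3.9 m
2–7 s: |½(-9 + -10)(5)| = 47.5 m
7–10 s: |-10| × 3 = 30 m
Total distance = 84.4 m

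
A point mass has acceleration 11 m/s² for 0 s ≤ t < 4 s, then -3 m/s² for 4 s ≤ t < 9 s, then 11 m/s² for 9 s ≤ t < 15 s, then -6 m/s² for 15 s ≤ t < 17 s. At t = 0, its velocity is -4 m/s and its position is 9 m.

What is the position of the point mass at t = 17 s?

761.5 m

On each constant-a segment, Δv = aΔt and Δx = v₀Δt + ½aΔt²; chain segment to segment.
0–4 s: v starts -4 m/s; Δx = -4·4 + ½·11·4² = 72 m; v ends 40 m/s.
4–9 s: v starts 40 m/s; Δx = 40·5 + ½·-3·5² = 162.5 m; v ends 25 m/s.
9–15 s: v starts 25 m/s; Δx = 25·6 + ½·11·6² = 348 m; v ends 91 m/s.
15–17 s: v starts 91 m/s; Δx = 91·2 + ½·-6·2² = 170 m; v ends 79 m/s.
x(17) = 9 + Σ Δx = 761.5 m.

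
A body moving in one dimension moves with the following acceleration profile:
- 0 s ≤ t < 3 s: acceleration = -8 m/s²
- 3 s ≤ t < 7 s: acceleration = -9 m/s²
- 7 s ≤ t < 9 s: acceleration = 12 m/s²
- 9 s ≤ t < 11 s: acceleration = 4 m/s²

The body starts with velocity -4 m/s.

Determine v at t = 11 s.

Δv equals the area under the a-t graph; then v = v₀ + Δv.
0–3 s: -8 × 3 = -24 m/s
3–7 s: -9 × 4 = -36 m/s
7–9 s: 12 × 2 = 24 m/s
9–11 s: 4 × 2 = 8 m/s
Δv = -28 m/s, so v(11) = -4 + (-28) = -32 m/s.

-32 m/s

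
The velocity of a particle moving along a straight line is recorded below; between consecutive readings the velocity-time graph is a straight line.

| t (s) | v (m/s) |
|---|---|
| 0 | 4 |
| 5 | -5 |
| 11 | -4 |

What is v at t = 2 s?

On 0–5 s the graph is linear from 4 to -5 m/s: v(2) = 4 + (-5 − 4)·(2 − 0)/(5 − 0) = 0.4 m/s.

0.4 m/s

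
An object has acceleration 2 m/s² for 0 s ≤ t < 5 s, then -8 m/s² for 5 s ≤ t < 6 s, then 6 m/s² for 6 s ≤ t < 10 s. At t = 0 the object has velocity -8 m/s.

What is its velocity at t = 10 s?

Δv equals the area under the a-t graph; then v = v₀ + Δv.
0–5 s: 2 × 5 = 10 m/s
5–6 s: -8 × 1 = -8 m/s
6–10 s: 6 × 4 = 24 m/s
Δv = 26 m/s, so v(10) = -8 + (26) = 18 m/s.

18 m/s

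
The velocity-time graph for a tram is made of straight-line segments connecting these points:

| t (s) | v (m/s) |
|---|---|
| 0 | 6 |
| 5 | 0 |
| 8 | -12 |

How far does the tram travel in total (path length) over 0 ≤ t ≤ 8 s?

Distance (not displacement) is the total path length: add the absolute areas under v-t.
0–5 s: |½(6 + 0)(5)| = 15 m
5–8 s: |½(0 + -12)(3)| = 18 m
Total distance = 33 m

33 m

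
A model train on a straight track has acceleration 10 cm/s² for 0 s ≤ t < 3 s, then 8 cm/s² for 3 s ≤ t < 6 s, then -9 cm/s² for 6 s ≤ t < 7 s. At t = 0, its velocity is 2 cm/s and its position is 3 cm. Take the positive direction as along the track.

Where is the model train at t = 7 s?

237.5 cm

On each constant-a segment, Δv = aΔt and Δx = v₀Δt + ½aΔt²; chain segment to segment.
0–3 s: v starts 2 cm/s; Δx = 2·3 + ½·10·3² = 51 cm; v ends 32 cm/s.
3–6 s: v starts 32 cm/s; Δx = 32·3 + ½·8·3² = 132 cm; v ends 56 cm/s.
6–7 s: v starts 56 cm/s; Δx = 56·1 + ½·-9·1² = 51.5 cm; v ends 47 cm/s.
x(7) = 3 + Σ Δx = 237.5 cm.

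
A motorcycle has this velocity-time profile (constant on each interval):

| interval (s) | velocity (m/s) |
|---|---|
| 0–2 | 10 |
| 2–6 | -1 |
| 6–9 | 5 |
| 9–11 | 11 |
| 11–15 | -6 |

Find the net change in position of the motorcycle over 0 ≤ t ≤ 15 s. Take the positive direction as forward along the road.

29 m

Displacement is the signed area under the v-t curve.
0–2 s: 10 × 2 = 20 m
2–6 s: -1 × 4 = -4 m
6–9 s: 5 × 3 = 15 m
9–11 s: 11 × 2 = 22 m
11–15 s: -6 × 4 = -24 m
Net displacement = 29 m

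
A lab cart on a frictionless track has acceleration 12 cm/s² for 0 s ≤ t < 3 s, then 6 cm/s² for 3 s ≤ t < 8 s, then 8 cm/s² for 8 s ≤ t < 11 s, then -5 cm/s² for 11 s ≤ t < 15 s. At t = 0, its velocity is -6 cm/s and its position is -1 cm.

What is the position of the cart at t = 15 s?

772 cm

On each constant-a segment, Δv = aΔt and Δx = v₀Δt + ½aΔt²; chain segment to segment.
0–3 s: v starts -6 cm/s; Δx = -6·3 + ½·12·3² = 36 cm; v ends 30 cm/s.
3–8 s: v starts 30 cm/s; Δx = 30·5 + ½·6·5² = 225 cm; v ends 60 cm/s.
8–11 s: v starts 60 cm/s; Δx = 60·3 + ½·8·3² = 216 cm; v ends 84 cm/s.
11–15 s: v starts 84 cm/s; Δx = 84·4 + ½·-5·4² = 296 cm; v ends 64 cm/s.
x(15) = -1 + Σ Δx = 772 cm.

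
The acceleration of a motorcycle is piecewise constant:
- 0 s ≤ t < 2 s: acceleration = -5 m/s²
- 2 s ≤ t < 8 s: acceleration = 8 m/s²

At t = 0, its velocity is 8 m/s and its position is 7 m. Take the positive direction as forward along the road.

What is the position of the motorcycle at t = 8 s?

145 m

On each constant-a segment, Δv = aΔt and Δx = v₀Δt + ½aΔt²; chain segment to segment.
0–2 s: v starts 8 m/s; Δx = 8·2 + ½·-5·2² = 6 m; v ends -2 m/s.
2–8 s: v starts -2 m/s; Δx = -2·6 + ½·8·6² = 132 m; v ends 46 m/s.
x(8) = 7 + Σ Δx = 145 m.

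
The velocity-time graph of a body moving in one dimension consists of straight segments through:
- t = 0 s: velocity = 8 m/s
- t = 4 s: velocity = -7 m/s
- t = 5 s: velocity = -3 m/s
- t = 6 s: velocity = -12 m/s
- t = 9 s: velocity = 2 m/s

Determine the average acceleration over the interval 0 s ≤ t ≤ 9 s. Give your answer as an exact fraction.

Average acceleration = Δv/Δt = (2 − 8)/(9 − 0) = -2/3 m/s².

-2/3 m/s²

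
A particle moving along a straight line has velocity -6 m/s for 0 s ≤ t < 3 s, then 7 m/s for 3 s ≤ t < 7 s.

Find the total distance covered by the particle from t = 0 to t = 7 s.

46 m

Total distance travelled is ∫|v| dt — sum the magnitudes of each area piece.
0–3 s: |-6| × 3 = 18 m
3–7 s: |7| × 4 = 28 m
Total distance = 46 m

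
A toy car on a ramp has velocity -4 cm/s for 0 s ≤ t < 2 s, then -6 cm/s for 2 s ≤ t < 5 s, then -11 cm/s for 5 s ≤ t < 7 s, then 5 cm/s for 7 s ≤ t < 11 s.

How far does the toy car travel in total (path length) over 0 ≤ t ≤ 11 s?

Distance (not displacement) is the total path length: add the absolute areas under v-t.
0–2 s: |-4| × 2 = 8 cm
2–5 s: |-6| × 3 = 18 cm
5–7 s: |-11| × 2 = 22 cm
7–11 s: |5| × 4 = 20 cm
Total distance = 68 cm

68 cm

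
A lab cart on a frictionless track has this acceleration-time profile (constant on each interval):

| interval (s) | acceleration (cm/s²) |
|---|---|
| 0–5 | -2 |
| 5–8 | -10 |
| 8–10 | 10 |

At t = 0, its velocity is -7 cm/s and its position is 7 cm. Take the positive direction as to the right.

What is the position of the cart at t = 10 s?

On each constant-a segment, Δv = aΔt and Δx = v₀Δt + ½aΔt²; chain segment to segment.
0–5 s: v starts -7 cm/s; Δx = -7·5 + ½·-2·5² = -60 cm; v ends -17 cm/s.
5–8 s: v starts -17 cm/s; Δx = -17·3 + ½·-10·3² = -96 cm; v ends -47 cm/s.
8–10 s: v starts -47 cm/s; Δx = -47·2 + ½·10·2² = -74 cm; v ends -27 cm/s.
x(10) = 7 + Σ Δx = -223 cm.

-223 cm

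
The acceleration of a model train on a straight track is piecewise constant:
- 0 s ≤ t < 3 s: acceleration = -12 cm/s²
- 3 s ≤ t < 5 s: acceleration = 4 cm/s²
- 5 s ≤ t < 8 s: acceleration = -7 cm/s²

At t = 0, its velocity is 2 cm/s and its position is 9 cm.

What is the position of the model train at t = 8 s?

On each constant-a segment, Δv = aΔt and Δx = v₀Δt + ½aΔt²; chain segment to segment.
0–3 s: v starts 2 cm/s; Δx = 2·3 + ½·-12·3² = -48 cm; v ends -34 cm/s.
3–5 s: v starts -34 cm/s; Δx = -34·2 + ½·4·2² = -60 cm; v ends -26 cm/s.
5–8 s: v starts -26 cm/s; Δx = -26·3 + ½·-7·3² = -109.5 cm; v ends -47 cm/s.
x(8) = 9 + Σ Δx = -208.5 cm.

-208.5 cm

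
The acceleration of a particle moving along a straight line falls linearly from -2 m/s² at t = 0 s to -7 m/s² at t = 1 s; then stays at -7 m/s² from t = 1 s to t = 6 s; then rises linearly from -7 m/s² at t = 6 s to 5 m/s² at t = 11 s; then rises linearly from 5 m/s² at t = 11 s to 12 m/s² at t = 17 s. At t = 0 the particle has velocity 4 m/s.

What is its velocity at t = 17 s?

Δv equals the area under the a-t graph; then v = v₀ + Δv.
0–1 s: ½(-2 + -7)(1) = -4.5 m/s
1–6 s: -7 × 5 = -35 m/s
6–11 s: ½(-7 + 5)(5) = -5 m/s
11–17 s: ½(5 + 12)(6) = 51 m/s
Δv = 6.5 m/s, so v(17) = 4 + (6.5) = 10.5 m/s.

10.5 m/s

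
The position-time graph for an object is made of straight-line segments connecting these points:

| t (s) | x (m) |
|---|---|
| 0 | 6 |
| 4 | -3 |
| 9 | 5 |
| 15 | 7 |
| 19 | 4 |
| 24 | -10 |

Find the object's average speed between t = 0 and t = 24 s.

1.5 m/s

Average speed = (total path length)/(elapsed time); on a piecewise-linear x-t graph the path length is Σ|Δx|.
0–4 s: |Δx| = |-3 − 6| = 9 m
4–9 s: |Δx| = |5 − -3| = 8 m
9–15 s: |Δx| = |7 − 5| = 2 m
15–19 s: |Δx| = |4 − 7| = 3 m
19–24 s: |Δx| = |-10 − 4| = 14 m
Total path = 36 m; average speed = 36/24 = 1.5 m/s.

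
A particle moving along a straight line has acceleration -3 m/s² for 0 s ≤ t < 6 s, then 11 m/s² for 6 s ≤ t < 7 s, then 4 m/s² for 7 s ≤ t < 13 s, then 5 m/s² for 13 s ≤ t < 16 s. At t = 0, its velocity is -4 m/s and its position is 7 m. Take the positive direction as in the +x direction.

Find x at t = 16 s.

On each constant-a segment, Δv = aΔt and Δx = v₀Δt + ½aΔt²; chain segment to segment.
0–6 s: v starts -4 m/s; Δx = -4·6 + ½·-3·6² = -78 m; v ends -22 m/s.
6–7 s: v starts -22 m/s; Δx = -22·1 + ½·11·1² = -16.5 m; v ends -11 m/s.
7–13 s: v starts -11 m/s; Δx = -11·6 + ½·4·6² = 6 m; v ends 13 m/s.
13–16 s: v starts 13 m/s; Δx = 13·3 + ½·5·3² = 61.5 m; v ends 28 m/s.
x(16) = 7 + Σ Δx = -20 m.

-20 m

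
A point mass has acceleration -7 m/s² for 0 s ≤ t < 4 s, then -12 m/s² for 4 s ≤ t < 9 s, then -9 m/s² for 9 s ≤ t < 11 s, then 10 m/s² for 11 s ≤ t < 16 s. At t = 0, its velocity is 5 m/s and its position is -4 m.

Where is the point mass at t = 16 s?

-869 m

On each constant-a segment, Δv = aΔt and Δx = v₀Δt + ½aΔt²; chain segment to segment.
0–4 s: v starts 5 m/s; Δx = 5·4 + ½·-7·4² = -36 m; v ends -23 m/s.
4–9 s: v starts -23 m/s; Δx = -23·5 + ½·-12·5² = -265 m; v ends -83 m/s.
9–11 s: v starts -83 m/s; Δx = -83·2 + ½·-9·2² = -184 m; v ends -101 m/s.
11–16 s: v starts -101 m/s; Δx = -101·5 + ½·10·5² = -380 m; v ends -51 m/s.
x(16) = -4 + Σ Δx = -869 m.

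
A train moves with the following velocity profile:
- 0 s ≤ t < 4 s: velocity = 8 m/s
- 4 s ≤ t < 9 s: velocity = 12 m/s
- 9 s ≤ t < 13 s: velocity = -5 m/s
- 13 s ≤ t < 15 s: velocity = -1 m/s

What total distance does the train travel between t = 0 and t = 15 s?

Distance (not displacement) is the total path length: add the absolute areas under v-t.
0–4 s: |8| × 4 = 32 m
4–9 s: |12| × 5 = 60 m
9–13 s: |-5| × 4 = 20 m
13–15 s: |-1| × 2 = 2 m
Total distance = 114 m

114 m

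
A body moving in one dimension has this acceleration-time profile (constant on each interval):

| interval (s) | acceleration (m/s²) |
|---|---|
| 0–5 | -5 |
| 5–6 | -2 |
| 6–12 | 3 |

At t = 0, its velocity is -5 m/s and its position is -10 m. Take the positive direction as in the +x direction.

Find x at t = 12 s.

-266.5 m

On each constant-a segment, Δv = aΔt and Δx = v₀Δt + ½aΔt²; chain segment to segment.
0–5 s: v starts -5 m/s; Δx = -5·5 + ½·-5·5² = -87.5 m; v ends -30 m/s.
5–6 s: v starts -30 m/s; Δx = -30·1 + ½·-2·1² = -31 m; v ends -32 m/s.
6–12 s: v starts -32 m/s; Δx = -32·6 + ½·3·6² = -138 m; v ends -14 m/s.
x(12) = -10 + Σ Δx = -266.5 m.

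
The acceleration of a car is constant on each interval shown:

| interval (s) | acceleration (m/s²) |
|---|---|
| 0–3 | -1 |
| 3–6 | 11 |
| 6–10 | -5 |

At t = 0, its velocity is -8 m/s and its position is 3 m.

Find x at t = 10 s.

On each constant-a segment, Δv = aΔt and Δx = v₀Δt + ½aΔt²; chain segment to segment.
0–3 s: v starts -8 m/s; Δx = -8·3 + ½·-1·3² = -28.5 m; v ends -11 m/s.
3–6 s: v starts -11 m/s; Δx = -11·3 + ½·11·3² = 16.5 m; v ends 22 m/s.
6–10 s: v starts 22 m/s; Δx = 22·4 + ½·-5·4² = 48 m; v ends 2 m/s.
x(10) = 3 + Σ Δx = 39 m.

39 m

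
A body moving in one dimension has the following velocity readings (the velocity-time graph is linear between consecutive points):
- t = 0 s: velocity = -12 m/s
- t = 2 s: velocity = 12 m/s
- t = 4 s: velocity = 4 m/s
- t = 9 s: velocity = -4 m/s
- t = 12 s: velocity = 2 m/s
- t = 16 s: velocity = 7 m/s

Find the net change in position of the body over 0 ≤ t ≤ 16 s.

31 m

Net displacement equals the area under the velocity-time graph (areas below the axis count negative).
0–2 s: ½(-12 + 12)(2) = 0 m
2–4 s: ½(12 + 4)(2) = 16 m
4–9 s: ½(4 + -4)(5) = 0 m
9–12 s: ½(-4 + 2)(3) = -3 m
12–16 s: ½(2 + 7)(4) = 18 m
Net displacement = 31 m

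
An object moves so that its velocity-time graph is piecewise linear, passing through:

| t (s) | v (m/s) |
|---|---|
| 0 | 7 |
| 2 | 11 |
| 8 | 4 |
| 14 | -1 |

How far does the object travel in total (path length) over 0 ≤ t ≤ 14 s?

73.2 m

Total distance travelled is ∫|v| dt — sum the magnitudes of each area piece.
0–2 s: |½(7 + 11)(2)| = 18 m
2–8 s: |½(11 + 4)(6)| = 45 m
8–14 s: v = 0 at t = 12.8 s; triangle areas 9.6 + 0.6 = 10.2 m
Total distance = 73.2 m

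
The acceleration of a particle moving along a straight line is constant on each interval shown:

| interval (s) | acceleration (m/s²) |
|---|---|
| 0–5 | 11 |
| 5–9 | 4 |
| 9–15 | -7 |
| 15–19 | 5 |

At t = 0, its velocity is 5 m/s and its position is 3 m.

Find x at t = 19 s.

943.5 m

On each constant-a segment, Δv = aΔt and Δx = v₀Δt + ½aΔt²; chain segment to segment.
0–5 s: v starts 5 m/s; Δx = 5·5 + ½·11·5² = 162.5 m; v ends 60 m/s.
5–9 s: v starts 60 m/s; Δx = 60·4 + ½·4·4² = 272 m; v ends 76 m/s.
9–15 s: v starts 76 m/s; Δx = 76·6 + ½·-7·6² = 330 m; v ends 34 m/s.
15–19 s: v starts 34 m/s; Δx = 34·4 + ½·5·4² = 176 m; v ends 54 m/s.
x(19) = 3 + Σ Δx = 943.5 m.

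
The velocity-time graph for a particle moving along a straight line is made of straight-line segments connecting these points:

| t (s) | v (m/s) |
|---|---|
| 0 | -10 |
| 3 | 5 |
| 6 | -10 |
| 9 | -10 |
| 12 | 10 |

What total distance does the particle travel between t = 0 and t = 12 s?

70 m

Distance (not displacement) is the total path length: add the absolute areas under v-t.
0–3 s: v = 0 at t = 2 s; triangle areas 10 + 2.5 = 12.5 m
3–6 s: v = 0 at t = 4 s; triangle areas 2.5 + 10 = 12.5 m
6–9 s: |-10| × 3 = 30 m
9–12 s: v = 0 at t = 10.5 s; triangle areas 7.5 + 7.5 = 15 m
Total distance = 70 m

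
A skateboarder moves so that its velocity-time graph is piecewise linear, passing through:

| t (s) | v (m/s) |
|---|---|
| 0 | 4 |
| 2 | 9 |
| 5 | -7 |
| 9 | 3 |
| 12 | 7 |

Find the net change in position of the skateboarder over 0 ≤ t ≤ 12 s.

23 m

Displacement is the signed area under the v-t curve.
0–2 s: ½(4 + 9)(2) = 13 m
2–5 s: ½(9 + -7)(3) = 3 m
5–9 s: ½(-7 + 3)(4) = -8 m
9–12 s: ½(3 + 7)(3) = 15 m
Net displacement = 23 m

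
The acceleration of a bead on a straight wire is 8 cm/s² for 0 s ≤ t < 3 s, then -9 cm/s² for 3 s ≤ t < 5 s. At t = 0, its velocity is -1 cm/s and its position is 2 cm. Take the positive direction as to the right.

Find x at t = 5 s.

On each constant-a segment, Δv = aΔt and Δx = v₀Δt + ½aΔt²; chain segment to segment.
0–3 s: v starts -1 cm/s; Δx = -1·3 + ½·8·3² = 33 cm; v ends 23 cm/s.
3–5 s: v starts 23 cm/s; Δx = 23·2 + ½·-9·2² = 28 cm; v ends 5 cm/s.
x(5) = 2 + Σ Δx = 63 cm.

63 cm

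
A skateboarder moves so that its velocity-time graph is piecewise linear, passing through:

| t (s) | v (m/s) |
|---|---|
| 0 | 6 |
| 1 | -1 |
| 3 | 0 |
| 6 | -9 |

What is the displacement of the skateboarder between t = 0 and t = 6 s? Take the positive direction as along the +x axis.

Displacement is the signed area under the v-t curve.
0–1 s: ½(6 + -1)(1) = 2.5 m
1–3 s: ½(-1 + 0)(2) = -1 m
3–6 s: ½(0 + -9)(3) = -13.5 m
Net displacement = -12 m

-12 m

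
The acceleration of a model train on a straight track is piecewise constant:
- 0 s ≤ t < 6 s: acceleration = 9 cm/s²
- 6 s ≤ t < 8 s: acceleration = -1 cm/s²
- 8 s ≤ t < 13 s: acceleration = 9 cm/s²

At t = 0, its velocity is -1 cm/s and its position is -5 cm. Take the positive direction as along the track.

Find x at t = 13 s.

On each constant-a segment, Δv = aΔt and Δx = v₀Δt + ½aΔt²; chain segment to segment.
0–6 s: v starts -1 cm/s; Δx = -1·6 + ½·9·6² = 156 cm; v ends 53 cm/s.
6–8 s: v starts 53 cm/s; Δx = 53·2 + ½·-1·2² = 104 cm; v ends 51 cm/s.
8–13 s: v starts 51 cm/s; Δx = 51·5 + ½·9·5² = 367.5 cm; v ends 96 cm/s.
x(13) = -5 + Σ Δx = 622.5 cm.

622.5 cm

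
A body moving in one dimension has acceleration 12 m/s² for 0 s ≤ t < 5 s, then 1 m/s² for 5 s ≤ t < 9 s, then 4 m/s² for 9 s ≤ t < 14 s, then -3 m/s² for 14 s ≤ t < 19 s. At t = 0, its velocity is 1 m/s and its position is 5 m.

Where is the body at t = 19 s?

1174.5 m

On each constant-a segment, Δv = aΔt and Δx = v₀Δt + ½aΔt²; chain segment to segment.
0–5 s: v starts 1 m/s; Δx = 1·5 + ½·12·5² = 155 m; v ends 61 m/s.
5–9 s: v starts 61 m/s; Δx = 61·4 + ½·1·4² = 252 m; v ends 65 m/s.
9–14 s: v starts 65 m/s; Δx = 65·5 + ½·4·5² = 375 m; v ends 85 m/s.
14–19 s: v starts 85 m/s; Δx = 85·5 + ½·-3·5² = 387.5 m; v ends 70 m/s.
x(19) = 5 + Σ Δx = 1174.5 m.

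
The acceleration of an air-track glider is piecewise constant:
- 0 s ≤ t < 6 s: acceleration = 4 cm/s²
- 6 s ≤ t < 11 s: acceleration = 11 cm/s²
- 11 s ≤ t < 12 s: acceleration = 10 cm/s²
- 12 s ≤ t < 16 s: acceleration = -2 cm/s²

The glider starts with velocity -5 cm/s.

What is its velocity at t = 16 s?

76 cm/s

Δv equals the area under the a-t graph; then v = v₀ + Δv.
0–6 s: 4 × 6 = 24 cm/s
6–11 s: 11 × 5 = 55 cm/s
11–12 s: 10 × 1 = 10 cm/s
12–16 s: -2 × 4 = -8 cm/s
Δv = 81 cm/s, so v(16) = -5 + (81) = 76 cm/s.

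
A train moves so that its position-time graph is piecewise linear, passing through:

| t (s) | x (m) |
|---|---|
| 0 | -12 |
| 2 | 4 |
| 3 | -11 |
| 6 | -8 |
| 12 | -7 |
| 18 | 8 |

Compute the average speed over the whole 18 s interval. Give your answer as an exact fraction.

Average speed = (total path length)/(elapsed time); on a piecewise-linear x-t graph the path length is Σ|Δx|.
0–2 s: |Δx| = |4 − -12| = 16 m
2–3 s: |Δx| = |-11 − 4| = 15 m
3–6 s: |Δx| = |-8 − -11| = 3 m
6–12 s: |Δx| = |-7 − -8| = 1 m
12–18 s: |Δx| = |8 − -7| = 15 m
Total path = 50 m; average speed = 50/18 = 25/9 m/s.

25/9 m/s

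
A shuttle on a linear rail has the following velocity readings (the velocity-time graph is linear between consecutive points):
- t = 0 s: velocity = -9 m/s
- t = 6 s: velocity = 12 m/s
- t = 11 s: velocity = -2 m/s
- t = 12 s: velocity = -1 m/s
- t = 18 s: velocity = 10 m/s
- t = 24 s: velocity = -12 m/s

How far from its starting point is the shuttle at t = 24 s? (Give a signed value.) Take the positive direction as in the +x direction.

53.5 m

Net displacement equals the area under the velocity-time graph (areas below the axis count negative).
0–6 s: ½(-9 + 12)(6) = 9 m
6–11 s: ½(12 + -2)(5) = 25 m
11–12 s: ½(-2 + -1)(1) = -1.5 m
12–18 s: ½(-1 + 10)(6) = 27 m
18–24 s: ½(10 + -12)(6) = -6 m
Net displacement = 53.5 m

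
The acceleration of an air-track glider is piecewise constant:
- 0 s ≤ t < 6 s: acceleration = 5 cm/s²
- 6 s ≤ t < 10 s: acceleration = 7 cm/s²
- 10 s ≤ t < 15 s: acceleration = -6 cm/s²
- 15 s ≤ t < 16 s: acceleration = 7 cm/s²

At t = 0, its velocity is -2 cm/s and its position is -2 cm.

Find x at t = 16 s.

On each constant-a segment, Δv = aΔt and Δx = v₀Δt + ½aΔt²; chain segment to segment.
0–6 s: v starts -2 cm/s; Δx = -2·6 + ½·5·6² = 78 cm; v ends 28 cm/s.
6–10 s: v starts 28 cm/s; Δx = 28·4 + ½·7·4² = 168 cm; v ends 56 cm/s.
10–15 s: v starts 56 cm/s; Δx = 56·5 + ½·-6·5² = 205 cm; v ends 26 cm/s.
15–16 s: v starts 26 cm/s; Δx = 26·1 + ½·7·1² = 29.5 cm; v ends 33 cm/s.
x(16) = -2 + Σ Δx = 478.5 cm.

478.5 cm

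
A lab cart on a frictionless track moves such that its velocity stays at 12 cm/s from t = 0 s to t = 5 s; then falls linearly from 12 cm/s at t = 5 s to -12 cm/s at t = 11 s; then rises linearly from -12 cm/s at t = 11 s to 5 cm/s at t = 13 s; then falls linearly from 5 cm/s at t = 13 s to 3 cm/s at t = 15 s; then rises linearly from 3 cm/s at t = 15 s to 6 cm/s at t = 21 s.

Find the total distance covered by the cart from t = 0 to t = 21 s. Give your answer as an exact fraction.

2396/17 cm

Distance (not displacement) is the total path length: add the absolute areas under v-t.
0–5 s: |12| × 5 = 60 cm
5–11 s: v = 0 at t = 8 s; triangle areas 18 + 18 = 36 cm
11–13 s: v = 0 at t = 211/17 s; triangle areas 144/17 + 25/17 = 169/17 cm
13–15 s: |½(5 + 3)(2)| = 8 cm
15–21 s: |½(3 + 6)(6)| = 27 cm
Total distance = 2396/17 cm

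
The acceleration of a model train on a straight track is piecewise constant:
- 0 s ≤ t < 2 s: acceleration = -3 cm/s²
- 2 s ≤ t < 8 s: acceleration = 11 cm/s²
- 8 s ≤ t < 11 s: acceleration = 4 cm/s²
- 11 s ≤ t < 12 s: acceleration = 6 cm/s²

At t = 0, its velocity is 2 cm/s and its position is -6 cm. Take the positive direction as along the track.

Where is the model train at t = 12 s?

On each constant-a segment, Δv = aΔt and Δx = v₀Δt + ½aΔt²; chain segment to segment.
0–2 s: v starts 2 cm/s; Δx = 2·2 + ½·-3·2² = -2 cm; v ends -4 cm/s.
2–8 s: v starts -4 cm/s; Δx = -4·6 + ½·11·6² = 174 cm; v ends 62 cm/s.
8–11 s: v starts 62 cm/s; Δx = 62·3 + ½·4·3² = 204 cm; v ends 74 cm/s.
11–12 s: v starts 74 cm/s; Δx = 74·1 + ½·6·1² = 77 cm; v ends 80 cm/s.
x(12) = -6 + Σ Δx = 447 cm.

447 cm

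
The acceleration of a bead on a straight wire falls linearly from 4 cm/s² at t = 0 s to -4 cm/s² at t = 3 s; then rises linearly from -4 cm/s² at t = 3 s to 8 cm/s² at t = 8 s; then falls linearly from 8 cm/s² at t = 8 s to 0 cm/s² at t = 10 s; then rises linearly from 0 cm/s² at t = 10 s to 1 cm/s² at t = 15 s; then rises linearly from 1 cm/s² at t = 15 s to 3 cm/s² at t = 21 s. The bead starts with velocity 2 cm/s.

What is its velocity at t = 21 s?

34.5 cm/s

Δv equals the area under the a-t graph; then v = v₀ + Δv.
0–3 s: ½(4 + -4)(3) = 0 cm/s
3–8 s: ½(-4 + 8)(5) = 10 cm/s
8–10 s: ½(8 + 0)(2) = 8 cm/s
10–15 s: ½(0 + 1)(5) = 2.5 cm/s
15–21 s: ½(1 + 3)(6) = 12 cm/s
Δv = 32.5 cm/s, so v(21) = 2 + (32.5) = 34.5 cm/s.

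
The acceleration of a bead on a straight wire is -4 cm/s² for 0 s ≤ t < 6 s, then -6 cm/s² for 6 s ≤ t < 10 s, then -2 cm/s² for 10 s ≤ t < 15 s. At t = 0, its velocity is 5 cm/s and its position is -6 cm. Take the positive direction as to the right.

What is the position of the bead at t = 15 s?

On each constant-a segment, Δv = aΔt and Δx = v₀Δt + ½aΔt²; chain segment to segment.
0–6 s: v starts 5 cm/s; Δx = 5·6 + ½·-4·6² = -42 cm; v ends -19 cm/s.
6–10 s: v starts -19 cm/s; Δx = -19·4 + ½·-6·4² = -124 cm; v ends -43 cm/s.
10–15 s: v starts -43 cm/s; Δx = -43·5 + ½·-2·5² = -240 cm; v ends -53 cm/s.
x(15) = -6 + Σ Δx = -412 cm.

-412 cm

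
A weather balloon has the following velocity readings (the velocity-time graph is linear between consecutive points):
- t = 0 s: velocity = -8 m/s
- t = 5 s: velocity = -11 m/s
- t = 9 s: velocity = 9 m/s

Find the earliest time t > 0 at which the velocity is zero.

t = 7.2 s

v changes sign on 5–9 s (from -11 to 9); the graph is linear there, so v = 0 at t = 5 + (11)·(9 − 5)/(9 − -11) = 7.2 s.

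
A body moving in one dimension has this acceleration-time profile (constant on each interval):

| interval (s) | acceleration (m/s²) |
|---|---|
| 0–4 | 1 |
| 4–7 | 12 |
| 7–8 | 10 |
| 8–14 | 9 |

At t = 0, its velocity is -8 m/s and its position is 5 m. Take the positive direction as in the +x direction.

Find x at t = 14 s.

474 m

On each constant-a segment, Δv = aΔt and Δx = v₀Δt + ½aΔt²; chain segment to segment.
0–4 s: v starts -8 m/s; Δx = -8·4 + ½·1·4² = -24 m; v ends -4 m/s.
4–7 s: v starts -4 m/s; Δx = -4·3 + ½·12·3² = 42 m; v ends 32 m/s.
7–8 s: v starts 32 m/s; Δx = 32·1 + ½·10·1² = 37 m; v ends 42 m/s.
8–14 s: v starts 42 m/s; Δx = 42·6 + ½·9·6² = 414 m; v ends 96 m/s.
x(14) = 5 + Σ Δx = 474 m.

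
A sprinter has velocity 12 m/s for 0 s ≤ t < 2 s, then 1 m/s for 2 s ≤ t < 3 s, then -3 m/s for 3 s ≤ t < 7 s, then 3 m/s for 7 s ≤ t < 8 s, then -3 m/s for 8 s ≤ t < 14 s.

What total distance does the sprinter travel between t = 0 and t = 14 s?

58 m

Distance (not displacement) is the total path length: add the absolute areas under v-t.
0–2 s: |12| × 2 = 24 m
2–3 s: |1| × 1 = 1 m
3–7 s: |-3| × 4 = 12 m
7–8 s: |3| × 1 = 3 m
8–14 s: |-3| × 6 = 18 m
Total distance = 58 m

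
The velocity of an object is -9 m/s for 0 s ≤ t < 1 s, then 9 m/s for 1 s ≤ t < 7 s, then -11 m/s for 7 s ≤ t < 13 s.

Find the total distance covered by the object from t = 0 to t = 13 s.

129 m

Total distance travelled is ∫|v| dt — sum the magnitudes of each area piece.
0–1 s: |-9| × 1 = 9 m
1–7 s: |9| × 6 = 54 m
7–13 s: |-11| × 6 = 66 m
Total distance = 129 m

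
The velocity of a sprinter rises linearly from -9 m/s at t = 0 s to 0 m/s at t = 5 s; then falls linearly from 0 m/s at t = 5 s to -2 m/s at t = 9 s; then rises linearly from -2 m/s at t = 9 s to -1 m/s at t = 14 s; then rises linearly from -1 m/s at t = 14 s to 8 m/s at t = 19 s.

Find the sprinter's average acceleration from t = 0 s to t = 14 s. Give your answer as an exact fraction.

4/7 m/s²

Average acceleration = Δv/Δt = (-1 − -9)/(14 − 0) = 4/7 m/s².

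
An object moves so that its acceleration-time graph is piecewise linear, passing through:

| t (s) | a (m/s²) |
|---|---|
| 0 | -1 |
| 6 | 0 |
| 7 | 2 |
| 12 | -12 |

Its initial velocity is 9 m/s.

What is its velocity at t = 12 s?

Δv equals the area under the a-t graph; then v = v₀ + Δv.
0–6 s: ½(-1 + 0)(6) = -3 m/s
6–7 s: ½(0 + 2)(1) = 1 m/s
7–12 s: ½(2 + -12)(5) = -25 m/s
Δv = -27 m/s, so v(12) = 9 + (-27) = -18 m/s.

-18 m/s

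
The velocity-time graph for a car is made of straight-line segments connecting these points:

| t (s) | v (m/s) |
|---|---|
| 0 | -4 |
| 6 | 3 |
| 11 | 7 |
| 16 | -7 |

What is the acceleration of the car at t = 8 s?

0.8 m/s²

Acceleration is the slope of the v-t graph on 6–11 s: (7 − 3)/(11 − 6) = 0.8 m/s².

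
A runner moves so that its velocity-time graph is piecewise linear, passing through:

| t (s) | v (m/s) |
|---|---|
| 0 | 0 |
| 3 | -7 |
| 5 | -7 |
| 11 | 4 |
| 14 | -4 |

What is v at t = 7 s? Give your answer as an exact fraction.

-10/3 m/s

On 5–11 s the graph is linear from -7 to 4 m/s: v(7) = -7 + (4 − -7)·(7 − 5)/(11 − 5) = -10/3 m/s.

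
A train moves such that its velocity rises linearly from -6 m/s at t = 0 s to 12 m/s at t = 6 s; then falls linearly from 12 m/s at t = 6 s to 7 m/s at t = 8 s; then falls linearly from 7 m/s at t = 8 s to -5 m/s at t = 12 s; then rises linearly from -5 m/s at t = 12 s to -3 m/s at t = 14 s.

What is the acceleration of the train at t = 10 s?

Acceleration is the slope of the v-t graph on 8–12 s: (-5 − 7)/(12 − 8) = -3 m/s².

-3 m/s²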